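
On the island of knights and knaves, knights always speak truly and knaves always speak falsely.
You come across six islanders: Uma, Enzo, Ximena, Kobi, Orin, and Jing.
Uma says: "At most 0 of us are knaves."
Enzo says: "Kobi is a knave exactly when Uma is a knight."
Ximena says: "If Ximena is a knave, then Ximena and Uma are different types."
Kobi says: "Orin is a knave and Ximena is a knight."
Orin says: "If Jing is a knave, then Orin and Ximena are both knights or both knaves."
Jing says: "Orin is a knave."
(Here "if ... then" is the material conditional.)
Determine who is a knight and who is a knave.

Knights: Ximena and Orin. Knaves: Uma, Enzo, Kobi, and Jing.

Uma (knave): "at most 0 of us are knaves" — False. ✓
Enzo (knave): "Kobi is a knave exactly when Uma is a knight" — False. ✓
Since Ximena is a knight, "if Ximena is a knave, then Ximena and Uma are different types" needs to be true, which holds.
Kobi is a knave; "Orin is a knave and Ximena is a knight" is False, as required.
Orin is a knight, so "if Jing is a knave, then Orin and Ximena are both knights or both knaves" must be true — and it is.
Jing is a knave; "Orin is a knave" is False, as required.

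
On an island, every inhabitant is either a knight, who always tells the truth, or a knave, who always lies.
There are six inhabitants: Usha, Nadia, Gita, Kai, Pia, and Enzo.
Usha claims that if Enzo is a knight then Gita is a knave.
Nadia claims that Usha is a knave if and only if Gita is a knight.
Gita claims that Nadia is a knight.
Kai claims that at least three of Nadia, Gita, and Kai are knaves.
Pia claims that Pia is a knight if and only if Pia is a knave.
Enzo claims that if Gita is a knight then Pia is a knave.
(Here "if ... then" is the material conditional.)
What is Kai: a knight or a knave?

Consistent assignments: {Usha=knave, Nadia=knight, Gita=knight, Kai=knave, Pia=knave, Enzo=knight}
In every consistent assignment, Kai is a knave.

Kai is a knave.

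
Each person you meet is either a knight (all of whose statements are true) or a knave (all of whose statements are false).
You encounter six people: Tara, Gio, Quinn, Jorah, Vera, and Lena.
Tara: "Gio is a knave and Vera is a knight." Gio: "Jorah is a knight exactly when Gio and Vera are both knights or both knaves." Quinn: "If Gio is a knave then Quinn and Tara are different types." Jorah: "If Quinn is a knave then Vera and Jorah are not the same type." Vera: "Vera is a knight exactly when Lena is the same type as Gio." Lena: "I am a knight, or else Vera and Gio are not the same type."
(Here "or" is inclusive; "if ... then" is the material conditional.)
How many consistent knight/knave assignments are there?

2

Consistent assignments:
  Tara=knave, Gio=knight, Quinn=knight, Jorah=knight, Vera=knight, Lena=knight
  Tara=knave, Gio=knave, Quinn=knave, Jorah=knave, Vera=knave, Lena=knave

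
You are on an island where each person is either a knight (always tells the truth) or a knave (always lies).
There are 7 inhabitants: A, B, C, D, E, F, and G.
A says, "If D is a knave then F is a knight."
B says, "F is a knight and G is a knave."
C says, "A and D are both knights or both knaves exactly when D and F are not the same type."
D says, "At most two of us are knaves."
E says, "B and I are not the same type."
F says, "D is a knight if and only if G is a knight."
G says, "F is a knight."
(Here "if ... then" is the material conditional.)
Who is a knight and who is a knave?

A is a knight, so "if D is a knave then F is a knight" must be True — and it is.
B is a knave, so "F is a knight and G is a knave" must be False — and it is.
C is a knave, and the claim "A and D are both knights or both knaves exactly when D and F are not the same type" is indeed False.
As a knight, D's statement "at most two of us are knaves" should be True; it is.
E is a knight; "B and I are not the same type" is True, as required.
Since F is a knight, "D is a knight if and only if G is a knight" needs to be True, which holds.
G is a knight, so "F is a knight" must be True — and it is.

Knights: A, D, E, F, and G. Knaves: B and C.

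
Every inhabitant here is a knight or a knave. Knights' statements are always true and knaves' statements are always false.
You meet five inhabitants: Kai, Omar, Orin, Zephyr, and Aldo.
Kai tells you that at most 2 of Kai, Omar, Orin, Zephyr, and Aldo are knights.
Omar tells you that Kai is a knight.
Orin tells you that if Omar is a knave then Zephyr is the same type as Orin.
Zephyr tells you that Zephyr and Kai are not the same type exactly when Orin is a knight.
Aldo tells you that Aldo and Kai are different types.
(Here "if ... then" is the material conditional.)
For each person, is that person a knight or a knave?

Suppose Kai is a knight. Then Kai's statement "at most 2 of Kai, Omar, Orin, Zephyr, and Aldo are knights" would have to be true. Checking the 16 ways to assign the others, none is consistent with every speaker.
(For instance, with Omar=knave, Orin=knight, Zephyr=knight, Aldo=knight, Kai's claim "at most 2 of Kai, Omar, Orin, Zephyr, and Aldo are knights" comes out false where it would need to be true.)
So Kai must be a knave, making "at most 2 of Kai, Omar, Orin, Zephyr, and Aldo are knights" false. Taking Kai=knave, Omar=knave, Orin=knight, Zephyr=knight, Aldo=knight, each remaining statement checks out:
  Omar (knave): "Kai is a knight" — false. ✓
  Orin (knight): "if Omar is a knave then Zephyr is the same type as Orin" — true. ✓
  Zephyr (knight): "Zephyr and Kai are not the same type exactly when Orin is a knight" — true. ✓
  Aldo (knight): "Aldo and Kai are different types" — true. ✓
This is the unique consistent assignment.

Kai is a knave, Omar is a knave, Orin is a knight, Zephyr is a knight, and Aldo is a knight.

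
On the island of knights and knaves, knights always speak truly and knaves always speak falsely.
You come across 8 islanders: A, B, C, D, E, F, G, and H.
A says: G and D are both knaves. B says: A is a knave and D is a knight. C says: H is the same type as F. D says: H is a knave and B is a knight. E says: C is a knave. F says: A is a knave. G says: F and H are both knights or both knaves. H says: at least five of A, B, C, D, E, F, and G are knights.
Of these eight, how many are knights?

4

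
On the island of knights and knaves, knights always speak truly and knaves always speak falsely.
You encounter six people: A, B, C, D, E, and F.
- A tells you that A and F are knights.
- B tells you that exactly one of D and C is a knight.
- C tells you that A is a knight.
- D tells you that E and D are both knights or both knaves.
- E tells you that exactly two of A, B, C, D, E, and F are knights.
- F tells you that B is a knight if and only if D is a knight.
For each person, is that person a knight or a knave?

Knights: E and F. Knaves: A, B, C, and D.

Since A is a knave, "A and F are knights" needs to be False, which holds.
B is a knave; "exactly one of D and C is a knight" is False, as required.
C is a knave, so "A is a knight" must be False — and it is.
D (knave): "E and D are both knights or both knaves" — False. ✓
E is a knight, and the claim "exactly two of A, B, C, D, E, and F are knights" is indeed True.
As a knight, F's statement "B is a knight if and only if D is a knight" should be True; it is.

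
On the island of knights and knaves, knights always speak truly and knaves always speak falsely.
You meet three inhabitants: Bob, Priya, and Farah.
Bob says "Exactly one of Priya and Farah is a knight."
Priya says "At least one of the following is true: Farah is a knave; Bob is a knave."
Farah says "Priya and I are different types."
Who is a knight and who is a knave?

Knights: Bob and Farah. Knaves: Priya.

Suppose Bob is a knave. Then Bob's statement "exactly one of Priya and Farah is a knight" would have to be false. Checking the 4 ways to assign the others, none is consistent with every speaker.
(For instance, with Priya=knave, Farah=knight, Bob's claim "exactly one of Priya and Farah is a knight" comes out true where it would need to be false.)
So Bob must be a knight, making "exactly one of Priya and Farah is a knight" true. Taking Bob=knight, Priya=knave, Farah=knight, each remaining statement checks out:
  Priya (knave): "at least one of the following is true: Farah is a knave; Bob is a knave" — false. ✓
  Farah (knight): "Priya and I are different types" — true. ✓
This is the unique consistent assignment.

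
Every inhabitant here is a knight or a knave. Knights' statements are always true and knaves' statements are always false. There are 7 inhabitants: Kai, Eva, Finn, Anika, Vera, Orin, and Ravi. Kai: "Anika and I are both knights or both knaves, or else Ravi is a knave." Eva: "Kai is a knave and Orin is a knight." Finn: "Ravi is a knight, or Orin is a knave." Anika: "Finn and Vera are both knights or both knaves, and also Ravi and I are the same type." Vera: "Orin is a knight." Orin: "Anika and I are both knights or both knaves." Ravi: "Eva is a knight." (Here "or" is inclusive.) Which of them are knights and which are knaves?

Kai is a knave, Eva is a knight, Finn is a knight, Anika is a knight, Vera is a knight, Orin is a knight, and Ravi is a knight.

Since Kai is a knave, "Anika and I are both knights or both knaves, or else Ravi is a knave" needs to be false, which holds.
Eva (knight): "Kai is a knave and Orin is a knight" — true. ✓
Finn is a knight, so "Ravi is a knight, or Orin is a knave" must be true — and it is.
Anika is a knight; "Finn and Vera are both knights or both knaves, and also Ravi and I are the same type" is true, as required.
Vera is a knight, and the claim "Orin is a knight" is indeed true.
Orin is a knight; "Anika and I are both knights or both knaves" is true, as required.
Since Ravi is a knight, "Eva is a knight" needs to be true, which holds.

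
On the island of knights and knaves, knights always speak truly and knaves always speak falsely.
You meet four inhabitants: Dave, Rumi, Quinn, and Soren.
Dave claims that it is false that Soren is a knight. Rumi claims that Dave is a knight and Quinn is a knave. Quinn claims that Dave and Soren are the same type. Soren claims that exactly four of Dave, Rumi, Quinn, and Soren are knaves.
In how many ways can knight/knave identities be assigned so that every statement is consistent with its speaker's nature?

1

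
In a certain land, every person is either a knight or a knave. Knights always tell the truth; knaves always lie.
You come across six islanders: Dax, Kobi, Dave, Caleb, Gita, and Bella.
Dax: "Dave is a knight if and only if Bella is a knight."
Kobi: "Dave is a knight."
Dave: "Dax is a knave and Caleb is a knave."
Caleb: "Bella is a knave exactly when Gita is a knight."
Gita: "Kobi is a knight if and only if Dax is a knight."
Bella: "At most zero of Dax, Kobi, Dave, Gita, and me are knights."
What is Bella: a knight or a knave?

Bella is a knave.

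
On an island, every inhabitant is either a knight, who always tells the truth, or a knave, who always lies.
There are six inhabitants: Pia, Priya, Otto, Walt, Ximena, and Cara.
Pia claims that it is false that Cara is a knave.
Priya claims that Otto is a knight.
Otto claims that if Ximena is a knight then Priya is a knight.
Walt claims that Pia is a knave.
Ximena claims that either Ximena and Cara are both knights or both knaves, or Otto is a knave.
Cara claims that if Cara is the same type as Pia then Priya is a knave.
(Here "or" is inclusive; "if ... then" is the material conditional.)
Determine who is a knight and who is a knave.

Since Pia is a knight, "it is false that Cara is a knave" needs to be true, which holds.
As a knave, Priya's statement "Otto is a knight" should be false; it is.
Since Otto is a knave, "if Ximena is a knight then Priya is a knight" needs to be false, which holds.
Since Walt is a knave, "Pia is a knave" needs to be false, which holds.
Ximena is a knight, and the claim "either Ximena and Cara are both knights or both knaves, or Otto is a knave" is indeed true.
Cara is a knight, and the claim "if Cara is the same type as Pia then Priya is a knave" is indeed true.

Knights: Pia, Ximena, and Cara. Knaves: Priya, Otto, and Walt.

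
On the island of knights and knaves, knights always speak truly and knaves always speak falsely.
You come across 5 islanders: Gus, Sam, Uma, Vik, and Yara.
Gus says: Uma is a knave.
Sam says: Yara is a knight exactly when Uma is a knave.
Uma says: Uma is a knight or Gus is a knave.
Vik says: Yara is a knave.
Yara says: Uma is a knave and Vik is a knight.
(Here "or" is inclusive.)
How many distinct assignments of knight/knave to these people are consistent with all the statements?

Consistent assignments:
  Gus=knave, Sam=knight, Uma=knight, Vik=knight, Yara=knave

1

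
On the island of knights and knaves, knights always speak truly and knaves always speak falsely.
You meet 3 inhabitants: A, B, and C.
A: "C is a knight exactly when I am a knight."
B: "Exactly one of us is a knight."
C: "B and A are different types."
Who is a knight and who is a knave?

Knights: A and C. Knaves: B.

Suppose A is a knave. Then A's statement "C is a knight exactly when I am a knight" would have to be false. Checking the 4 ways to assign the others, none is consistent with every speaker.
(For instance, with B=knave, C=knight, B's claim "exactly one of us is a knight" comes out true where it would need to be false.)
So A must be a knight, making "C is a knight exactly when I am a knight" true. Taking A=knight, B=knave, C=knight, each remaining statement checks out:
  B (knave): "exactly one of us is a knight" — false. ✓
  C (knight): "B and A are different types" — true. ✓
This is the unique consistent assignment.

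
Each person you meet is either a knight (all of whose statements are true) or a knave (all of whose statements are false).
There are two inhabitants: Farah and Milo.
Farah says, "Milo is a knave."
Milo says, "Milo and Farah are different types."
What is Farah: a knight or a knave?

Farah is a knave.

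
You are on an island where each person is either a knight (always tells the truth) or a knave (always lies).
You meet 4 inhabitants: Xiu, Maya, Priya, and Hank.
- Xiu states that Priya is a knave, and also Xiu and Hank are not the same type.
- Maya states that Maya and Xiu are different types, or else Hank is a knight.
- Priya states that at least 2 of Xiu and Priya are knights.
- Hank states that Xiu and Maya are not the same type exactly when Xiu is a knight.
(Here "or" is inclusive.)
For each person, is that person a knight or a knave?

Xiu is a knave, Maya is a knight, Priya is a knave, and Hank is a knave.

Suppose Xiu is a knight. Then Xiu's statement "Priya is a knave, and also Xiu and Hank are not the same type" would have to be true. Checking the 8 ways to assign the others, none is consistent with every speaker.
(For instance, with Maya=knight, Priya=knave, Hank=knave, Maya's claim "Maya and Xiu are different types, or else Hank is a knight" comes out false where it would need to be true.)
So Xiu must be a knave, making "Priya is a knave, and also Xiu and Hank are not the same type" false. Taking Xiu=knave, Maya=knight, Priya=knave, Hank=knave, each remaining statement checks out:
  Maya (knight): "Maya and Xiu are different types, or else Hank is a knight" — true. ✓
  Priya (knave): "at least 2 of Xiu and Priya are knights" — false. ✓
  Hank (knave): "Xiu and Maya are not the same type exactly when Xiu is a knight" — false. ✓
This is the unique consistent assignment.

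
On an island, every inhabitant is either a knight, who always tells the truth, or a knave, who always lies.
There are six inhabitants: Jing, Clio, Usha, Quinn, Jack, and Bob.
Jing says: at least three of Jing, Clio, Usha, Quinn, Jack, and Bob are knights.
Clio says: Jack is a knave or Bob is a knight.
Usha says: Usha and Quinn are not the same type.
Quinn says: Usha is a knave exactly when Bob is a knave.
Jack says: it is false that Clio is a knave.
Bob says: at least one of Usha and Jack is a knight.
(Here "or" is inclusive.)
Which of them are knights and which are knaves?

Jing (knight): "at least three of Jing, Clio, Usha, Quinn, Jack, and Bob are knights" — True. ✓
As a knight, Clio's statement "Jack is a knave or Bob is a knight" should be True; it is.
Usha is a knave, and the claim "Usha and Quinn are not the same type" is indeed false.
Quinn is a knave; "Usha is a knave exactly when Bob is a knave" is false, as required.
Jack (knight): "it is false that Clio is a knave" — True. ✓
Bob is a knight; "at least one of Usha and Jack is a knight" is True, as required.

Jing is a knight, Clio is a knight, Usha is a knave, Quinn is a knave, Jack is a knight, and Bob is a knight.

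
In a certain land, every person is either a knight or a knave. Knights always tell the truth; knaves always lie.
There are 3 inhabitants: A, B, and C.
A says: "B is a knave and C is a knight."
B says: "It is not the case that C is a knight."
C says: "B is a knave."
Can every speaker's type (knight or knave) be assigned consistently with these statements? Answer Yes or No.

Yes

One consistent assignment: A=knight, B=knave, C=knight.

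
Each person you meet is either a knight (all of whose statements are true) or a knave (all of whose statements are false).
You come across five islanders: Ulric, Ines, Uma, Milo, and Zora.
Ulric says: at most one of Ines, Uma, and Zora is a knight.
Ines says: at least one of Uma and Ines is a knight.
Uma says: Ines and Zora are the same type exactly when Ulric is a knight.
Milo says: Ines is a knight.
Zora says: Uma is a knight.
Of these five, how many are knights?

3

The unique consistent assignment is Ulric=knight, Ines=knight, Uma=knave, Milo=knight, Zora=knave.
That has 3 knights.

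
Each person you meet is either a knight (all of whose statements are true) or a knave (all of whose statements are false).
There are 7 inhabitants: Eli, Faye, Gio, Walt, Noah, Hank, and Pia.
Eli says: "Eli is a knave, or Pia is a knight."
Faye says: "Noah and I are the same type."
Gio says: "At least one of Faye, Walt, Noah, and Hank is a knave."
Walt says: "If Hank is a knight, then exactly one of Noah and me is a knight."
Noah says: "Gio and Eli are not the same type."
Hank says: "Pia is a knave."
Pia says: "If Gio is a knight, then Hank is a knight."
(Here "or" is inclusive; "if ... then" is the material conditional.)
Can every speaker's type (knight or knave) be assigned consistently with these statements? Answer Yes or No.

No

Checking all 128 assignments, each has at least one speaker whose statement's truth value contradicts their type.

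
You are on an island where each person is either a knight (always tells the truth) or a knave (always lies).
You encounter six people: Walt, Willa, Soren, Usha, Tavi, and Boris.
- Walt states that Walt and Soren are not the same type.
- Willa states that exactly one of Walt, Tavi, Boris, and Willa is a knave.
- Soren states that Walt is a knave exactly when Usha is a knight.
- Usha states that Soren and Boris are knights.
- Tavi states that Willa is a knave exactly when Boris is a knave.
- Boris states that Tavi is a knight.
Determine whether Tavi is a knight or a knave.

Tavi is a knight.

Consistent assignments: {Walt=knave, Willa=knight, Soren=knave, Usha=knave, Tavi=knight, Boris=knight}
In every consistent assignment, Tavi is a knight.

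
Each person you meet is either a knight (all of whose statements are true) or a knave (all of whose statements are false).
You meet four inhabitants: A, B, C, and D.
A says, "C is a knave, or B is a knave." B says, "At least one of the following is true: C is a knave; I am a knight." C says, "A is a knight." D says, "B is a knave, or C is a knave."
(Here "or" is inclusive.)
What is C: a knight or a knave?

C is a knight.

Consistent assignments: {A=knight, B=knave, C=knight, D=knight}
In every consistent assignment, C is a knight.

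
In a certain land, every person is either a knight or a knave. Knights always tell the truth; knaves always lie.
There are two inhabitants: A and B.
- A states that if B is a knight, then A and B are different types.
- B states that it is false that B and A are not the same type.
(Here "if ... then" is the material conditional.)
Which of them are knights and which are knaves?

A is a knight and B is a knave.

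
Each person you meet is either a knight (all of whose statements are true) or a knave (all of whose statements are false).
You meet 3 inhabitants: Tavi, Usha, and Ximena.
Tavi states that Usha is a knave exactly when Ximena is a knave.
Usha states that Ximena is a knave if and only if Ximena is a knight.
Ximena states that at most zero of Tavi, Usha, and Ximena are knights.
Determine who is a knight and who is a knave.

Knights: Tavi. Knaves: Usha and Ximena.

Suppose Tavi is a knave. Then Tavi's statement "Usha is a knave exactly when Ximena is a knave" would have to be false. Checking the 4 ways to assign the others, none is consistent with every speaker.
(For instance, with Usha=knave, Ximena=knave, Tavi's claim "Usha is a knave exactly when Ximena is a knave" comes out true where it would need to be false.)
So Tavi must be a knight, making "Usha is a knave exactly when Ximena is a knave" true. Taking Tavi=knight, Usha=knave, Ximena=knave, each remaining statement checks out:
  Usha (knave): "Ximena is a knave if and only if Ximena is a knight" — false. ✓
  Ximena (knave): "at most zero of Tavi, Usha, and Ximena are knights" — false. ✓
This is the unique consistent assignment.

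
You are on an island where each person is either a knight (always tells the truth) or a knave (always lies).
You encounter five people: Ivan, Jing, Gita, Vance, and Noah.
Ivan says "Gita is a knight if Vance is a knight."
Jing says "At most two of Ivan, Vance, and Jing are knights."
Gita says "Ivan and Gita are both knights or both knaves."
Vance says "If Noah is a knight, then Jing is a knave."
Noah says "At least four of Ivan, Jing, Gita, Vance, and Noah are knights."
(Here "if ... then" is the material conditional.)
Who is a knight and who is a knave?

Knights: Ivan, Jing, Gita, and Noah. Knaves: Vance.

Suppose Ivan is a knave. Then Ivan's statement "Gita is a knight if Vance is a knight" would have to be false. Checking the 16 ways to assign the others, none is consistent with every speaker.
(For instance, with Jing=knight, Gita=knight, Vance=knave, Noah=knight, Ivan's claim "Gita is a knight if Vance is a knight" comes out true where it would need to be false.)
So Ivan must be a knight, making "Gita is a knight if Vance is a knight" true. Taking Ivan=knight, Jing=knight, Gita=knight, Vance=knave, Noah=knight, each remaining statement checks out:
  Jing (knight): "at most two of Ivan, Vance, and Jing are knights" — true. ✓
  Gita (knight): "Ivan and Gita are both knights or both knaves" — true. ✓
  Vance (knave): "if Noah is a knight, then Jing is a knave" — false. ✓
  Noah (knight): "at least four of Ivan, Jing, Gita, Vance, and Noah are knights" — true. ✓
This is the unique consistent assignment.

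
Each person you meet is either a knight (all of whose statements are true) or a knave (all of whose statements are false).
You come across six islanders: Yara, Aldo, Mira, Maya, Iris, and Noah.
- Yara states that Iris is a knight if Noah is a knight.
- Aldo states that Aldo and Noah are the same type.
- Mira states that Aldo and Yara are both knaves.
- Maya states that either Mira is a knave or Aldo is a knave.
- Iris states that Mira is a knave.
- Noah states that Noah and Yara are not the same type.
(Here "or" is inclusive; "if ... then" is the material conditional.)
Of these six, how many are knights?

3

The unique consistent assignment is Yara=knave, Aldo=knave, Mira=knight, Maya=knight, Iris=knave, Noah=knight.
That has 3 knights.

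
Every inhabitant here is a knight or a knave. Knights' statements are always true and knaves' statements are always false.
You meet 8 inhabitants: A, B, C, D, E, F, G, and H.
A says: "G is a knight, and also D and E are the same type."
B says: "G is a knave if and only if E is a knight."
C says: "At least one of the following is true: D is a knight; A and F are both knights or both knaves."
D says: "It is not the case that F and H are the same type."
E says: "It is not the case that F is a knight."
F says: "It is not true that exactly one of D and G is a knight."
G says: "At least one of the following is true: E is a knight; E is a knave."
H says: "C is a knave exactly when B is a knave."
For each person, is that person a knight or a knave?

A is a knave, so "G is a knight, and also D and E are the same type" must be False — and it is.
Since B is a knave, "G is a knave if and only if E is a knight" needs to be False, which holds.
Since C is a knight, "at least one of the following is true: D is a knight; A and F are both knights or both knaves" needs to be True, which holds.
D (knave): "it is not the case that F and H are the same type" — False. ✓
As a knight, E's statement "it is not the case that F is a knight" should be True; it is.
F is a knave; "it is not true that exactly one of D and G is a knight" is False, as required.
Since G is a knight, "at least one of the following is true: E is a knight; E is a knave" needs to be True, which holds.
H (knave): "C is a knave exactly when B is a knave" — False. ✓

A is a knave, B is a knave, C is a knight, D is a knave, E is a knight, F is a knave, G is a knight, and H is a knave.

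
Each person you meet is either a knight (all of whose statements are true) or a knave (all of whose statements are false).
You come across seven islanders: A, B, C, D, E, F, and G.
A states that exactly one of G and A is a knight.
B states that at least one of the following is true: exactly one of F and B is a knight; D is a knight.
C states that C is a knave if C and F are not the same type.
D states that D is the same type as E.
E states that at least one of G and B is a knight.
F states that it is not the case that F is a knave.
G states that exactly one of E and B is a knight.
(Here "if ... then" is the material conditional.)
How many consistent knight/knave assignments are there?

2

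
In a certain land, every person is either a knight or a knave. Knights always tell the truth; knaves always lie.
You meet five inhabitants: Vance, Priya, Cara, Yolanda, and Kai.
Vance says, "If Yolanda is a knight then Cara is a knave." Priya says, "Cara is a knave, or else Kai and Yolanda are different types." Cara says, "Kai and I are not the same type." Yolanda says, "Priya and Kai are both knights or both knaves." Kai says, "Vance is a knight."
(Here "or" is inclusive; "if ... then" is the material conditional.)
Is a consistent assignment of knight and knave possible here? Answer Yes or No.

No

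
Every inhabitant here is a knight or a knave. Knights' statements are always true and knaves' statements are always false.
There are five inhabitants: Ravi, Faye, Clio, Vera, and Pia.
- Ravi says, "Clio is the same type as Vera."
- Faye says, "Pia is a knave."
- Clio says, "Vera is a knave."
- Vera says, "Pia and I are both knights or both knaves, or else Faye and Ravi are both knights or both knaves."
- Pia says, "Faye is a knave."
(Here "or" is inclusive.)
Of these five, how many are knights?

The unique consistent assignment is Ravi=knave, Faye=knave, Clio=knave, Vera=knight, Pia=knight.
That has 2 knights.

2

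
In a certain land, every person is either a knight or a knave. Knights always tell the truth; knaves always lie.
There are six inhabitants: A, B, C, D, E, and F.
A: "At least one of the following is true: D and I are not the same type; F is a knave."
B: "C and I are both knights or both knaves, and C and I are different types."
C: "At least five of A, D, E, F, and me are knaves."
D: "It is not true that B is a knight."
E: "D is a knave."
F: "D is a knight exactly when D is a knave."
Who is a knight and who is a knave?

A is a knight, B is a knave, C is a knave, D is a knight, E is a knave, and F is a knave.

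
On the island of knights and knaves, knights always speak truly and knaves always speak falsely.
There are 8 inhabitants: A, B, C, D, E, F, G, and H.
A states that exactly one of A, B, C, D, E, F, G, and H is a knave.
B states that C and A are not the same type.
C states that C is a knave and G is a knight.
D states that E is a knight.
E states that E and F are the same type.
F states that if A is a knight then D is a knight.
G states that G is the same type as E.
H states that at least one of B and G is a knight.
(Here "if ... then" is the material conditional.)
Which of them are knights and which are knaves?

A is a knave, B is a knave, C is a knave, D is a knight, E is a knight, F is a knight, G is a knave, and H is a knave.

Since A is a knave, "exactly one of A, B, C, D, E, F, G, and H is a knave" needs to be false, which holds.
B is a knave, so "C and A are not the same type" must be false — and it is.
C is a knave; "C is a knave and G is a knight" is false, as required.
D (knight): "E is a knight" — true. ✓
E is a knight, and the claim "E and F are the same type" is indeed true.
F is a knight, and the claim "if A is a knight then D is a knight" is indeed true.
G is a knave; "G is the same type as E" is false, as required.
Since H is a knave, "at least one of B and G is a knight" needs to be false, which holds.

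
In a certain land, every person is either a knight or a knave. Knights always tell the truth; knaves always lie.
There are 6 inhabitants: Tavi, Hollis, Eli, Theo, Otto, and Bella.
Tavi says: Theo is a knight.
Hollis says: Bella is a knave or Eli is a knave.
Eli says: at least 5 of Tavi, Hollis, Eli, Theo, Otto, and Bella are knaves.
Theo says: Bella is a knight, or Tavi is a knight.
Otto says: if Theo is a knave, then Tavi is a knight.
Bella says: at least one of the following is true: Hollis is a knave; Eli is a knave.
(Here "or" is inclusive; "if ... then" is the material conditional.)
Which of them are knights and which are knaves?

Tavi is a knight, Hollis is a knight, Eli is a knave, Theo is a knight, Otto is a knight, and Bella is a knight.

Tavi is a knight, so "Theo is a knight" must be True — and it is.
Hollis is a knight, and the claim "Bella is a knave or Eli is a knave" is indeed True.
Eli is a knave; "at least 5 of Tavi, Hollis, Eli, Theo, Otto, and Bella are knaves" is false, as required.
Theo (knight): "Bella is a knight, or Tavi is a knight" — True. ✓
As a knight, Otto's statement "if Theo is a knave, then Tavi is a knight" should be True; it is.
Bella is a knight; "at least one of the following is true: Hollis is a knave; Eli is a knave" is True, as required.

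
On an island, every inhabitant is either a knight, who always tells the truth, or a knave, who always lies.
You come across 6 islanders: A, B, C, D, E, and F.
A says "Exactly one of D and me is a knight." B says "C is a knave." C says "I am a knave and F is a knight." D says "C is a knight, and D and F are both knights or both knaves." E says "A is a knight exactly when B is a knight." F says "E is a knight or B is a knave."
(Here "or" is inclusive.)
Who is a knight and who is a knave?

Since A is a knave, "exactly one of D and me is a knight" needs to be false, which holds.
As a knight, B's statement "C is a knave" should be true; it is.
C is a knave, and the claim "I am a knave and F is a knight" is indeed false.
As a knave, D's statement "C is a knight, and D and F are both knights or both knaves" should be false; it is.
E is a knave; "A is a knight exactly when B is a knight" is false, as required.
F (knave): "E is a knight or B is a knave" — false. ✓

A is a knave, B is a knight, C is a knave, D is a knave, E is a knave, and F is a knave.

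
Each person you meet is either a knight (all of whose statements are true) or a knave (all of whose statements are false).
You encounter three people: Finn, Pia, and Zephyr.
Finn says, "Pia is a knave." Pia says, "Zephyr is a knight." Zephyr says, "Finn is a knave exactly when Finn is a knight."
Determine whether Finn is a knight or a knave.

Finn is a knight.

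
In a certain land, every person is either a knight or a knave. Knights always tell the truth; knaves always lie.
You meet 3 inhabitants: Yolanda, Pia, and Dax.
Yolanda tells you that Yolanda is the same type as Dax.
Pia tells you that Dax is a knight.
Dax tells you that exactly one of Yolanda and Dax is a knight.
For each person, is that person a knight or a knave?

Since Yolanda is a knave, "Yolanda is the same type as Dax" needs to be false, which holds.
Since Pia is a knight, "Dax is a knight" needs to be True, which holds.
Dax is a knight; "exactly one of Yolanda and Dax is a knight" is True, as required.

Yolanda is a knave, Pia is a knight, and Dax is a knight.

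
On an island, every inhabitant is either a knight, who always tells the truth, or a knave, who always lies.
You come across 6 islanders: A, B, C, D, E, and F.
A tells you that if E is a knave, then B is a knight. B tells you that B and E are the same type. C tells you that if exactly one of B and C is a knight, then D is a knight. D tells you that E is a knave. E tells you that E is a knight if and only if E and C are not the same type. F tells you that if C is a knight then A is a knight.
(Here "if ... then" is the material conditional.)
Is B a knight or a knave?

B is a knight.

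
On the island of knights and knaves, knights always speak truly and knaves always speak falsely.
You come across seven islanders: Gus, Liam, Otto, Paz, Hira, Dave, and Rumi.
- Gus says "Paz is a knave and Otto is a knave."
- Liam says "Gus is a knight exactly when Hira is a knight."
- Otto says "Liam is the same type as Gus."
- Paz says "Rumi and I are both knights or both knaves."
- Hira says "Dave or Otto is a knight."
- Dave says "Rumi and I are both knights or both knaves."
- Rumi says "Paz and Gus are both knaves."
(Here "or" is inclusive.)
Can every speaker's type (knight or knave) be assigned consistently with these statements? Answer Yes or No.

Yes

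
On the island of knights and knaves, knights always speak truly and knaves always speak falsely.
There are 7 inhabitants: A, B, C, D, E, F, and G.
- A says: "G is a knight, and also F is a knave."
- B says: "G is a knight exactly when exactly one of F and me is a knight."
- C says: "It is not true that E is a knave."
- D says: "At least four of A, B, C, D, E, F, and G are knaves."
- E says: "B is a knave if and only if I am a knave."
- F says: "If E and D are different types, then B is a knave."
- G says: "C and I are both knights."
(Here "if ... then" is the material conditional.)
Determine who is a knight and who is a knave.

A is a knight, so "G is a knight, and also F is a knave" must be true — and it is.
Since B is a knight, "G is a knight exactly when exactly one of F and me is a knight" needs to be true, which holds.
C is a knight; "it is not true that E is a knave" is true, as required.
Since D is a knave, "at least four of A, B, C, D, E, F, and G are knaves" needs to be False, which holds.
E is a knight; "B is a knave if and only if I am a knave" is true, as required.
F (knave): "if E and D are different types, then B is a knave" — False. ✓
G is a knight, so "C and I are both knights" must be true — and it is.

Knights: A, B, C, E, and G. Knaves: D and F.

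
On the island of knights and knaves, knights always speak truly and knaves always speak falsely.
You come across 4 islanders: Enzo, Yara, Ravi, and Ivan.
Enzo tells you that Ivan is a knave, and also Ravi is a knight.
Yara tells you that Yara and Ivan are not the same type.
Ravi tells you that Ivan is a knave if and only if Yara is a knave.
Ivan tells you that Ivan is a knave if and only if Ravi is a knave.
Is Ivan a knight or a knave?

Ivan is a knave.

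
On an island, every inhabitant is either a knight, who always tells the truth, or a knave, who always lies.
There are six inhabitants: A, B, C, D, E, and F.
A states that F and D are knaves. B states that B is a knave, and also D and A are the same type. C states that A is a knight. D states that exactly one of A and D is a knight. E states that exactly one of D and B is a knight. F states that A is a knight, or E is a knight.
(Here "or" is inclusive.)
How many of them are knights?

3

The unique consistent assignment is A=knave, B=knave, C=knave, D=knight, E=knight, F=knight.
That has 3 knights.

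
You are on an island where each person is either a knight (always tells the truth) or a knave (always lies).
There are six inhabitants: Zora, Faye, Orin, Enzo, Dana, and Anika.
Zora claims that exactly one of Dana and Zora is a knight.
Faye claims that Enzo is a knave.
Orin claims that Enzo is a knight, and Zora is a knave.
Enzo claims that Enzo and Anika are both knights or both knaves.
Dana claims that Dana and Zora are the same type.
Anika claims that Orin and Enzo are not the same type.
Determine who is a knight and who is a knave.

Zora is a knight, Faye is a knave, Orin is a knave, Enzo is a knight, Dana is a knave, and Anika is a knight.

Zora is a knight, and the claim "exactly one of Dana and Zora is a knight" is indeed True.
As a knave, Faye's statement "Enzo is a knave" should be false; it is.
Orin is a knave, and the claim "Enzo is a knight, and Zora is a knave" is indeed false.
Enzo (knight): "Enzo and Anika are both knights or both knaves" — True. ✓
Dana is a knave, and the claim "Dana and Zora are the same type" is indeed false.
Anika is a knight, so "Orin and Enzo are not the same type" must be True — and it is.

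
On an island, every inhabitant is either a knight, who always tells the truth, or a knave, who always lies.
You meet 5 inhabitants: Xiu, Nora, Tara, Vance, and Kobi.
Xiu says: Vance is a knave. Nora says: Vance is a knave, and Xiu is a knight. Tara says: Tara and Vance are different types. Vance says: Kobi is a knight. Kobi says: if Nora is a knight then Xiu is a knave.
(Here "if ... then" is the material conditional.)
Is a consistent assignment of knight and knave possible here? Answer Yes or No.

Yes

One consistent assignment: Xiu=knight, Nora=knight, Tara=knight, Vance=knave, Kobi=knave.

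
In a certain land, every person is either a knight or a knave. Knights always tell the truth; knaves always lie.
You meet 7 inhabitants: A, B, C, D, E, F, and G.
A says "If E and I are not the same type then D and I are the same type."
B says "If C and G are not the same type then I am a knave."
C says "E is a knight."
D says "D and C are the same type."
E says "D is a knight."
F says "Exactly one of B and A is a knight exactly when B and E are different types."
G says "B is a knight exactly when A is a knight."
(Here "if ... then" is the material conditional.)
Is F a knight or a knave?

F is a knight.

Consistent assignments: {A=knight, B=knight, C=knight, D=knight, E=knight, F=knight, G=knight}
In every consistent assignment, F is a knight.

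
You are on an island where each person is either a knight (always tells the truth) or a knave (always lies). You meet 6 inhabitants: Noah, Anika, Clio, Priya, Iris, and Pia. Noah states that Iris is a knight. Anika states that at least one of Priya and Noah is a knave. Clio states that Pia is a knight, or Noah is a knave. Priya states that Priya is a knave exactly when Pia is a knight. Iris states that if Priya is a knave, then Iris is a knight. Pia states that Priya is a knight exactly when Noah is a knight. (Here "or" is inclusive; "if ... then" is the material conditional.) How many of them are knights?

The unique consistent assignment is Noah=knight, Anika=knight, Clio=knave, Priya=knave, Iris=knight, Pia=knave.
That has 3 knights.

3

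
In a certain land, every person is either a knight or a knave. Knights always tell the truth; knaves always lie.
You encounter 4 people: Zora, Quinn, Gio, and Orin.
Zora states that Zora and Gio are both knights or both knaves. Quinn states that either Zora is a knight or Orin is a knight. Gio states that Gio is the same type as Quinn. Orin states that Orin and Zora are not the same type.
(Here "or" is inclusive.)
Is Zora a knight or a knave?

Zora is a knave.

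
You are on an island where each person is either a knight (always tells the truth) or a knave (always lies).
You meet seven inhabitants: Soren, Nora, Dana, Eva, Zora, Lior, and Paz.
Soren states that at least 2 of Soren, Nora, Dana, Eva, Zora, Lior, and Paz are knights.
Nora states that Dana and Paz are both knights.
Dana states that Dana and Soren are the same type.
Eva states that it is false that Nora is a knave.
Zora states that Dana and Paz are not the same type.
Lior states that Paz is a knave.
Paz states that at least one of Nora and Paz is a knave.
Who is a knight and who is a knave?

Soren is a knight, Nora is a knave, Dana is a knave, Eva is a knave, Zora is a knight, Lior is a knave, and Paz is a knight.

Soren is a knight; "at least 2 of Soren, Nora, Dana, Eva, Zora, Lior, and Paz are knights" is true, as required.
As a knave, Nora's statement "Dana and Paz are both knights" should be False; it is.
Dana (knave): "Dana and Soren are the same type" — False. ✓
Eva is a knave, and the claim "it is false that Nora is a knave" is indeed False.
Zora (knight): "Dana and Paz are not the same type" — true. ✓
Lior is a knave, so "Paz is a knave" must be False — and it is.
As a knight, Paz's statement "at least one of Nora and Paz is a knave" should be true; it is.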